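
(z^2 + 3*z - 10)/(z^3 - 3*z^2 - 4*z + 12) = (z + 5)/(z^2 - z - 6)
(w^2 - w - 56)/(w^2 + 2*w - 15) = (w^2 - w - 56)/(w^2 + 2*w - 15)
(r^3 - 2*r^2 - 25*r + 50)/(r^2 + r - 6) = (r^2 - 25)/(r + 3)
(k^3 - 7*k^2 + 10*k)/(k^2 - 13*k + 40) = k*(k - 2)/(k - 8)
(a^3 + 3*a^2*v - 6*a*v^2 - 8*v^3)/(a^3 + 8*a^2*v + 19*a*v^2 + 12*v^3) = (a - 2*v)/(a + 3*v)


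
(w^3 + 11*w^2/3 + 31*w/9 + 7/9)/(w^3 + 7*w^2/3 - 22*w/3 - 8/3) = (3*w^2 + 10*w + 7)/(3*(w^2 + 2*w - 8))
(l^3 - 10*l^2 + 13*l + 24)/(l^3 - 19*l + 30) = (l^2 - 7*l - 8)/(l^2 + 3*l - 10)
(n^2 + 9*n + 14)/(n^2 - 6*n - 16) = (n + 7)/(n - 8)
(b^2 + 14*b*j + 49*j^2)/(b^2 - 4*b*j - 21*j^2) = (b^2 + 14*b*j + 49*j^2)/(b^2 - 4*b*j - 21*j^2)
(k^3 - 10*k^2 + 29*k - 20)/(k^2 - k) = k - 9 + 20/k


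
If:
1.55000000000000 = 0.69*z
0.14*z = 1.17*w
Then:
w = 0.27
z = 2.25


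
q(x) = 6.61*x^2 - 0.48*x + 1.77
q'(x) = 13.22*x - 0.48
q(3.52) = 81.98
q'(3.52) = 46.05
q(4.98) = 163.31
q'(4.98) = 65.36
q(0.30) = 2.22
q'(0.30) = 3.49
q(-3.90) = 104.18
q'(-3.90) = -52.04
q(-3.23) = 72.28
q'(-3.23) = -43.18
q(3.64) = 87.60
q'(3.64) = 47.64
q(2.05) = 28.56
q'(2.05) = 26.62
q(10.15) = 677.88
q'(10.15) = 133.70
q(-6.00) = 242.61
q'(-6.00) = -79.80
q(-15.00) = 1496.22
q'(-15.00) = -198.78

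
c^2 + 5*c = c*(c + 5)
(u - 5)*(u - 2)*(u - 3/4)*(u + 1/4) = u^4 - 15*u^3/2 + 213*u^2/16 - 59*u/16 - 15/8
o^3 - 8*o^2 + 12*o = o*(o - 6)*(o - 2)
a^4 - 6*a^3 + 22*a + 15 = (a - 5)*(a - 3)*(a + 1)^2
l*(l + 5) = l^2 + 5*l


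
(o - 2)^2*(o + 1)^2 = o^4 - 2*o^3 - 3*o^2 + 4*o + 4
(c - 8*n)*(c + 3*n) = c^2 - 5*c*n - 24*n^2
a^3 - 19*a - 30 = (a - 5)*(a + 2)*(a + 3)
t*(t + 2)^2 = t^3 + 4*t^2 + 4*t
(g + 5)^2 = g^2 + 10*g + 25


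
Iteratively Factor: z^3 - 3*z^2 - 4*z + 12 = (z - 3)*(z^2 - 4) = (z - 3)*(z - 2)*(z + 2)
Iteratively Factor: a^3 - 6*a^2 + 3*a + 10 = (a - 2)*(a^2 - 4*a - 5) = (a - 2)*(a + 1)*(a - 5)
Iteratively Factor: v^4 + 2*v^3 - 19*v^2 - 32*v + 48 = (v - 1)*(v^3 + 3*v^2 - 16*v - 48) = (v - 1)*(v + 4)*(v^2 - v - 12) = (v - 1)*(v + 3)*(v + 4)*(v - 4)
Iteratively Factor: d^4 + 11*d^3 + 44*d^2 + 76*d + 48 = (d + 2)*(d^3 + 9*d^2 + 26*d + 24) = (d + 2)^2*(d^2 + 7*d + 12) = (d + 2)^2*(d + 3)*(d + 4)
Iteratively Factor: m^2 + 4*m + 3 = (m + 1)*(m + 3)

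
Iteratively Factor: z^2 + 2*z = (z + 2)*(z)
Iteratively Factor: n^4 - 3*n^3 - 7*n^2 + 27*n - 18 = (n + 3)*(n^3 - 6*n^2 + 11*n - 6) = (n - 1)*(n + 3)*(n^2 - 5*n + 6) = (n - 2)*(n - 1)*(n + 3)*(n - 3)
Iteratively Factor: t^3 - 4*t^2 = (t)*(t^2 - 4*t) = t*(t - 4)*(t)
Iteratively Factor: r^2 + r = (r + 1)*(r)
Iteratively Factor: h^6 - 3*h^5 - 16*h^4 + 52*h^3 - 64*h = (h)*(h^5 - 3*h^4 - 16*h^3 + 52*h^2 - 64) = h*(h - 2)*(h^4 - h^3 - 18*h^2 + 16*h + 32) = h*(h - 2)*(h + 4)*(h^3 - 5*h^2 + 2*h + 8) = h*(h - 2)^2*(h + 4)*(h^2 - 3*h - 4) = h*(h - 4)*(h - 2)^2*(h + 4)*(h + 1)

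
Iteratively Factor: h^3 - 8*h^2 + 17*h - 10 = (h - 2)*(h^2 - 6*h + 5) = (h - 2)*(h - 1)*(h - 5)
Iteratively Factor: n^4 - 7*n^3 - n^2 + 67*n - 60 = (n - 5)*(n^3 - 2*n^2 - 11*n + 12) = (n - 5)*(n + 3)*(n^2 - 5*n + 4) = (n - 5)*(n - 1)*(n + 3)*(n - 4)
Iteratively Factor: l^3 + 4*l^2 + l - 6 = (l + 2)*(l^2 + 2*l - 3) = (l + 2)*(l + 3)*(l - 1)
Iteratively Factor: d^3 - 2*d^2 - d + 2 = (d - 1)*(d^2 - d - 2) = (d - 1)*(d + 1)*(d - 2)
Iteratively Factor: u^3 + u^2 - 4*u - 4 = (u - 2)*(u^2 + 3*u + 2) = (u - 2)*(u + 2)*(u + 1)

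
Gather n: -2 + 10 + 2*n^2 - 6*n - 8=2*n^2 - 6*n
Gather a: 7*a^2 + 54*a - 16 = 7*a^2 + 54*a - 16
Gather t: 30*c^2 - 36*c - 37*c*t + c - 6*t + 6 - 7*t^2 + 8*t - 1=30*c^2 - 35*c - 7*t^2 + t*(2 - 37*c) + 5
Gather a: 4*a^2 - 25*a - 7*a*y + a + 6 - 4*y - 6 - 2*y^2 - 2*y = 4*a^2 + a*(-7*y - 24) - 2*y^2 - 6*y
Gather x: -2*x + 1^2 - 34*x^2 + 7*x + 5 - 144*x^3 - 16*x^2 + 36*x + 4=-144*x^3 - 50*x^2 + 41*x + 10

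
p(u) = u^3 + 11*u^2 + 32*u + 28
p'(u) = 3*u^2 + 22*u + 32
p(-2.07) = 0.02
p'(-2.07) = -0.69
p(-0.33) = 18.60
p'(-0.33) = 25.07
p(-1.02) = 5.74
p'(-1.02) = 12.68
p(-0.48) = 15.06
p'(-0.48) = 22.13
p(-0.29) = 19.62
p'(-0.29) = 25.87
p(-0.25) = 20.67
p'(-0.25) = 26.69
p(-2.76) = 2.45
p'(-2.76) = -5.87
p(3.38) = 300.44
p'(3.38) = 140.63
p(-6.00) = 16.00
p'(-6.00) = 8.00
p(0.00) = 28.00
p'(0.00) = 32.00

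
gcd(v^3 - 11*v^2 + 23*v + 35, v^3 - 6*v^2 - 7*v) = v^2 - 6*v - 7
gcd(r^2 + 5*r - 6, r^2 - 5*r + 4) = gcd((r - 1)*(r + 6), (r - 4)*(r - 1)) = r - 1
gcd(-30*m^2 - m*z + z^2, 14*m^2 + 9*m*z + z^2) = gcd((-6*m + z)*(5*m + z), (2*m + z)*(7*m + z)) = 1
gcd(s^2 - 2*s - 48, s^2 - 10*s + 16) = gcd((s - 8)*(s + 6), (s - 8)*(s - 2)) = s - 8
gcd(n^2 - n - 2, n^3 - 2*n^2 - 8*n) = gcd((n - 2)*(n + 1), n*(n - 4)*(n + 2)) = 1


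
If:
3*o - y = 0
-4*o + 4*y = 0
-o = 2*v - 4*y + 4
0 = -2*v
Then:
No Solution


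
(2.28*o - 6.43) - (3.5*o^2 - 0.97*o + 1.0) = -3.5*o^2 + 3.25*o - 7.43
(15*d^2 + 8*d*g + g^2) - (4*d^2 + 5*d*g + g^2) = 11*d^2 + 3*d*g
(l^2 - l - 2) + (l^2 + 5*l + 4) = 2*l^2 + 4*l + 2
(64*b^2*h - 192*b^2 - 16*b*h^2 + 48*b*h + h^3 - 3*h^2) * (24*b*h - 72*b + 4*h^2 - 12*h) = 1536*b^3*h^2 - 9216*b^3*h + 13824*b^3 - 128*b^2*h^3 + 768*b^2*h^2 - 1152*b^2*h - 40*b*h^4 + 240*b*h^3 - 360*b*h^2 + 4*h^5 - 24*h^4 + 36*h^3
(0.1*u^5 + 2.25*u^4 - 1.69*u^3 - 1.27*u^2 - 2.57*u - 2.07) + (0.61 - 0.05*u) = 0.1*u^5 + 2.25*u^4 - 1.69*u^3 - 1.27*u^2 - 2.62*u - 1.46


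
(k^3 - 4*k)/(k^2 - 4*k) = (k^2 - 4)/(k - 4)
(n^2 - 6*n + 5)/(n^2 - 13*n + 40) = (n - 1)/(n - 8)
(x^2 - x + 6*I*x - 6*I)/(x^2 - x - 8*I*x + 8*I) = (x + 6*I)/(x - 8*I)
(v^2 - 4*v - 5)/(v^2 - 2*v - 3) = (v - 5)/(v - 3)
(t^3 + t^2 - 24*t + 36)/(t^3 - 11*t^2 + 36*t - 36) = (t + 6)/(t - 6)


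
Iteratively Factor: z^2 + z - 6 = (z + 3)*(z - 2)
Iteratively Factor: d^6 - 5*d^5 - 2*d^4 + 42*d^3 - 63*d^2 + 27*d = (d - 1)*(d^5 - 4*d^4 - 6*d^3 + 36*d^2 - 27*d) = (d - 1)^2*(d^4 - 3*d^3 - 9*d^2 + 27*d) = d*(d - 1)^2*(d^3 - 3*d^2 - 9*d + 27) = d*(d - 1)^2*(d + 3)*(d^2 - 6*d + 9) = d*(d - 3)*(d - 1)^2*(d + 3)*(d - 3)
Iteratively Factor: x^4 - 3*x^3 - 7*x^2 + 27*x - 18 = (x - 1)*(x^3 - 2*x^2 - 9*x + 18) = (x - 2)*(x - 1)*(x^2 - 9) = (x - 2)*(x - 1)*(x + 3)*(x - 3)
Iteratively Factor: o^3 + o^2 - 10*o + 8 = (o + 4)*(o^2 - 3*o + 2) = (o - 2)*(o + 4)*(o - 1)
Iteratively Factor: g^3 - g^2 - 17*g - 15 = (g - 5)*(g^2 + 4*g + 3) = (g - 5)*(g + 1)*(g + 3)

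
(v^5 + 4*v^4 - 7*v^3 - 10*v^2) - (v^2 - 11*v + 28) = v^5 + 4*v^4 - 7*v^3 - 11*v^2 + 11*v - 28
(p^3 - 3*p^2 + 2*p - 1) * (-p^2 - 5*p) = -p^5 - 2*p^4 + 13*p^3 - 9*p^2 + 5*p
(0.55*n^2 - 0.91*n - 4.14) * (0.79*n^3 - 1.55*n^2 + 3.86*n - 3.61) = 0.4345*n^5 - 1.5714*n^4 + 0.2629*n^3 + 0.9189*n^2 - 12.6953*n + 14.9454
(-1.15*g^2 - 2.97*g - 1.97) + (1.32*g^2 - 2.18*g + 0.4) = 0.17*g^2 - 5.15*g - 1.57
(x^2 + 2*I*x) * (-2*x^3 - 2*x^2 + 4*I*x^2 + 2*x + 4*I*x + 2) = -2*x^5 - 2*x^4 - 6*x^3 - 6*x^2 + 4*I*x^2 + 4*I*x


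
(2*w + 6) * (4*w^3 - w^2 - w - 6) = 8*w^4 + 22*w^3 - 8*w^2 - 18*w - 36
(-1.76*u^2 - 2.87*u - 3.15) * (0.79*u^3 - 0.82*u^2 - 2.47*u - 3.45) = -1.3904*u^5 - 0.8241*u^4 + 4.2121*u^3 + 15.7439*u^2 + 17.682*u + 10.8675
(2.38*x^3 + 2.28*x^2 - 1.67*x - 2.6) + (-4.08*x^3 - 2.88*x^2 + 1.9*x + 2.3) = -1.7*x^3 - 0.6*x^2 + 0.23*x - 0.3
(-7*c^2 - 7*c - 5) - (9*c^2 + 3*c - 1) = -16*c^2 - 10*c - 4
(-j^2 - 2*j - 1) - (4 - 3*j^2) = 2*j^2 - 2*j - 5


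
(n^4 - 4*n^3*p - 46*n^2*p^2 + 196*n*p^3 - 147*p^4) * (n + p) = n^5 - 3*n^4*p - 50*n^3*p^2 + 150*n^2*p^3 + 49*n*p^4 - 147*p^5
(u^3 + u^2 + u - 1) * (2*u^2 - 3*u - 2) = 2*u^5 - u^4 - 3*u^3 - 7*u^2 + u + 2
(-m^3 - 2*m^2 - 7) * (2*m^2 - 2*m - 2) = -2*m^5 - 2*m^4 + 6*m^3 - 10*m^2 + 14*m + 14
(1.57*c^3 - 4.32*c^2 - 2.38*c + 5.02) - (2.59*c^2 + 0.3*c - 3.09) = 1.57*c^3 - 6.91*c^2 - 2.68*c + 8.11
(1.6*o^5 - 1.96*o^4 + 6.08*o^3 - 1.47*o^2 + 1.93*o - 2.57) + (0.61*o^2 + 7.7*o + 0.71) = 1.6*o^5 - 1.96*o^4 + 6.08*o^3 - 0.86*o^2 + 9.63*o - 1.86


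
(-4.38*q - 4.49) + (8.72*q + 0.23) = 4.34*q - 4.26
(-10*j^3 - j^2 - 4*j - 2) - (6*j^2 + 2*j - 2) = -10*j^3 - 7*j^2 - 6*j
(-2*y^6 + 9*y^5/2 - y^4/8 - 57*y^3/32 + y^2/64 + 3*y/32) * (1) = -2*y^6 + 9*y^5/2 - y^4/8 - 57*y^3/32 + y^2/64 + 3*y/32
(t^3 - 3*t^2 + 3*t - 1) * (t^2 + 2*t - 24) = t^5 - t^4 - 27*t^3 + 77*t^2 - 74*t + 24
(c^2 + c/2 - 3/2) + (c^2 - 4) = 2*c^2 + c/2 - 11/2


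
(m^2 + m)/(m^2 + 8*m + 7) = m/(m + 7)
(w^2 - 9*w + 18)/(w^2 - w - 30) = (w - 3)/(w + 5)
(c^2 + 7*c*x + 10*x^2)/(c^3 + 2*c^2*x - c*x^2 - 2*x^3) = (-c - 5*x)/(-c^2 + x^2)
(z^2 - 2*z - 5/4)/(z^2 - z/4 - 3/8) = 2*(2*z - 5)/(4*z - 3)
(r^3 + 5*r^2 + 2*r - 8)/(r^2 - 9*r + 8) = (r^2 + 6*r + 8)/(r - 8)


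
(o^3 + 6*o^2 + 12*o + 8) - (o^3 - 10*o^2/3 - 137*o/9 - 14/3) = 28*o^2/3 + 245*o/9 + 38/3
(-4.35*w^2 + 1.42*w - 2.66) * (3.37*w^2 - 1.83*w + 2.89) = -14.6595*w^4 + 12.7459*w^3 - 24.1343*w^2 + 8.9716*w - 7.6874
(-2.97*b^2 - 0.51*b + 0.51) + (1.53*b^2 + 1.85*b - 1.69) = -1.44*b^2 + 1.34*b - 1.18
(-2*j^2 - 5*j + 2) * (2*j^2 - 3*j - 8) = -4*j^4 - 4*j^3 + 35*j^2 + 34*j - 16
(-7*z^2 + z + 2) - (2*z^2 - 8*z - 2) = -9*z^2 + 9*z + 4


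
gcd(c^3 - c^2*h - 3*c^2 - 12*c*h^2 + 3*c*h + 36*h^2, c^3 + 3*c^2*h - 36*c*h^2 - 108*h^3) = c + 3*h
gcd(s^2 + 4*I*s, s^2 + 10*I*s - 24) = s + 4*I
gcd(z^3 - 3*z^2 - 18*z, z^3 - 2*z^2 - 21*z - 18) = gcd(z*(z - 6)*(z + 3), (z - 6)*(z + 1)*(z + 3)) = z^2 - 3*z - 18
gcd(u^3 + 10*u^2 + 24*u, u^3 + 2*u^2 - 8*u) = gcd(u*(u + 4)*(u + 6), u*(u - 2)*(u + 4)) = u^2 + 4*u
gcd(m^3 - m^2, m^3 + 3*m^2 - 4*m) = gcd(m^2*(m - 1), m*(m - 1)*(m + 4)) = m^2 - m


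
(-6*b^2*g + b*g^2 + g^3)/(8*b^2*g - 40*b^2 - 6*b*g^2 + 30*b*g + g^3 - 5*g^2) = g*(-3*b - g)/(4*b*g - 20*b - g^2 + 5*g)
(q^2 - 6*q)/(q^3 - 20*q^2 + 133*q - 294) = q/(q^2 - 14*q + 49)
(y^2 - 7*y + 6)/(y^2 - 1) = (y - 6)/(y + 1)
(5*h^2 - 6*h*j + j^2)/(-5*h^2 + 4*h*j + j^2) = (-5*h + j)/(5*h + j)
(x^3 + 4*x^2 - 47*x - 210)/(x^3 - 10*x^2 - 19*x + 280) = (x + 6)/(x - 8)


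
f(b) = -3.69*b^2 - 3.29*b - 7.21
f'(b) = -7.38*b - 3.29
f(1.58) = -21.62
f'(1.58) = -14.95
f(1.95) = -27.66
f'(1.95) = -17.68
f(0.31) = -8.58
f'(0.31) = -5.58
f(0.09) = -7.54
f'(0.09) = -3.95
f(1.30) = -17.72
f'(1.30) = -12.88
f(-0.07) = -7.00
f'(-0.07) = -2.77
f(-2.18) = -17.57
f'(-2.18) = 12.80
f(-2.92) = -29.07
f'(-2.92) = 18.26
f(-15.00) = -788.11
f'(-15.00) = 107.41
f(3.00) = -50.29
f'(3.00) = -25.43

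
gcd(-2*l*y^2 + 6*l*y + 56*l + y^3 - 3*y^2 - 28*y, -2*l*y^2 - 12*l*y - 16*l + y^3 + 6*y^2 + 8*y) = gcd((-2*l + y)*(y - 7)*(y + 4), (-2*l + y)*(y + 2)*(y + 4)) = -2*l*y - 8*l + y^2 + 4*y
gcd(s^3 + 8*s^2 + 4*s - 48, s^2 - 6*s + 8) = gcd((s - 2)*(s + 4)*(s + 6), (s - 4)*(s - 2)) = s - 2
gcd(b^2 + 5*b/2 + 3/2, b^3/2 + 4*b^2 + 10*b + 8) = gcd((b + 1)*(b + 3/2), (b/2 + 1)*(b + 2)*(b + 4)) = 1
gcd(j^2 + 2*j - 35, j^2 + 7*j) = j + 7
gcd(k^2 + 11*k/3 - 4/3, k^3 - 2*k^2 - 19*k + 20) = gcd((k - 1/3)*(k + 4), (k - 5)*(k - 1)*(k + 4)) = k + 4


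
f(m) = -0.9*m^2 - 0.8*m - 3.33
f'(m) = -1.8*m - 0.8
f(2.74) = -12.28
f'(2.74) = -5.73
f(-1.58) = -4.31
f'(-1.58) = 2.04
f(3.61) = -17.95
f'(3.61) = -7.30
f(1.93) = -8.23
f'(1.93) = -4.27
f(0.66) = -4.25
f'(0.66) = -1.99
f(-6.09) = -31.84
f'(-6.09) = 10.16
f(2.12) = -9.07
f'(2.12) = -4.62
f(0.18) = -3.50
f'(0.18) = -1.12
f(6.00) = -40.53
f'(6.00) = -11.60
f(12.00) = -142.53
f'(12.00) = -22.40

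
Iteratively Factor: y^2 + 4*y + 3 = (y + 3)*(y + 1)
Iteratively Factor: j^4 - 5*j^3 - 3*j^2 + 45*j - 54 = (j - 3)*(j^3 - 2*j^2 - 9*j + 18) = (j - 3)^2*(j^2 + j - 6) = (j - 3)^2*(j - 2)*(j + 3)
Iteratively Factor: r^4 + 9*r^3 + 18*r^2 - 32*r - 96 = (r + 4)*(r^3 + 5*r^2 - 2*r - 24) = (r + 4)^2*(r^2 + r - 6) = (r - 2)*(r + 4)^2*(r + 3)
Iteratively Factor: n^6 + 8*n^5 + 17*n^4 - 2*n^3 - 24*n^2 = (n + 2)*(n^5 + 6*n^4 + 5*n^3 - 12*n^2) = (n + 2)*(n + 4)*(n^4 + 2*n^3 - 3*n^2) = n*(n + 2)*(n + 4)*(n^3 + 2*n^2 - 3*n) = n^2*(n + 2)*(n + 4)*(n^2 + 2*n - 3) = n^2*(n + 2)*(n + 3)*(n + 4)*(n - 1)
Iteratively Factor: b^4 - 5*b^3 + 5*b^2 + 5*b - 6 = (b - 3)*(b^3 - 2*b^2 - b + 2) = (b - 3)*(b - 2)*(b^2 - 1) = (b - 3)*(b - 2)*(b - 1)*(b + 1)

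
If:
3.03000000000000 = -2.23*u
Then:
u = -1.36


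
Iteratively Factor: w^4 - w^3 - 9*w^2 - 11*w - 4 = (w + 1)*(w^3 - 2*w^2 - 7*w - 4) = (w - 4)*(w + 1)*(w^2 + 2*w + 1) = (w - 4)*(w + 1)^2*(w + 1)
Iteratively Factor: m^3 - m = (m + 1)*(m^2 - m) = m*(m + 1)*(m - 1)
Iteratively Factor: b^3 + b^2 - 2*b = (b - 1)*(b^2 + 2*b) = b*(b - 1)*(b + 2)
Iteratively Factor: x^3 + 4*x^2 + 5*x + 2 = (x + 2)*(x^2 + 2*x + 1) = (x + 1)*(x + 2)*(x + 1)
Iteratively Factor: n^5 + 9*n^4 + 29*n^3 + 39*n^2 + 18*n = (n + 3)*(n^4 + 6*n^3 + 11*n^2 + 6*n) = (n + 1)*(n + 3)*(n^3 + 5*n^2 + 6*n) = n*(n + 1)*(n + 3)*(n^2 + 5*n + 6) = n*(n + 1)*(n + 2)*(n + 3)*(n + 3)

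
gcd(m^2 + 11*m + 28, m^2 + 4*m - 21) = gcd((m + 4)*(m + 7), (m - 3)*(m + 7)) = m + 7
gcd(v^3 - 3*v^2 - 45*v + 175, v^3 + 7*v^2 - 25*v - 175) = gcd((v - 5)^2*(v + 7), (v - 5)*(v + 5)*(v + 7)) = v^2 + 2*v - 35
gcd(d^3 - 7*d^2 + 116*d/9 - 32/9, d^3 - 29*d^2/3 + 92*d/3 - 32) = d^2 - 20*d/3 + 32/3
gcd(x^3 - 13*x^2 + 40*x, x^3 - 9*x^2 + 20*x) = x^2 - 5*x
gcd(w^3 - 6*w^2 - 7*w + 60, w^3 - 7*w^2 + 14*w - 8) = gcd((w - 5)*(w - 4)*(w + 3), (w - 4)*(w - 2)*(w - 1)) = w - 4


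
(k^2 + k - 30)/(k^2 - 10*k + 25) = (k + 6)/(k - 5)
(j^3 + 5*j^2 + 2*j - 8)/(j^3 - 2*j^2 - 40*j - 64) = (j - 1)/(j - 8)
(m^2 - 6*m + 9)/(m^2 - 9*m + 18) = (m - 3)/(m - 6)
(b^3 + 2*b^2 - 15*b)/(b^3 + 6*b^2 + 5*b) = (b - 3)/(b + 1)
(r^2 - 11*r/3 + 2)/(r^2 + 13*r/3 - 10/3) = (r - 3)/(r + 5)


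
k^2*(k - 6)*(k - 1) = k^4 - 7*k^3 + 6*k^2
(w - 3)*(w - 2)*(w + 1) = w^3 - 4*w^2 + w + 6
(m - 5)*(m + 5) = m^2 - 25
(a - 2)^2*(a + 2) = a^3 - 2*a^2 - 4*a + 8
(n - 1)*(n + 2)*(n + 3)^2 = n^4 + 7*n^3 + 13*n^2 - 3*n - 18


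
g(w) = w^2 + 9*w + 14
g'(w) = 2*w + 9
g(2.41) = 41.50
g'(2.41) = 13.82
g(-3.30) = -4.81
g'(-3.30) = 2.40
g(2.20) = 38.64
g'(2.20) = 13.40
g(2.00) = 36.00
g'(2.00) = 13.00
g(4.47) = 74.21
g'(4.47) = 17.94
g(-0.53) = 9.51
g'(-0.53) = 7.94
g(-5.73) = -4.74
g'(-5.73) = -2.46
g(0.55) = 19.25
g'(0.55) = 10.10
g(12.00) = 266.00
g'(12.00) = 33.00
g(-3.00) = -4.00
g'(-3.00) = 3.00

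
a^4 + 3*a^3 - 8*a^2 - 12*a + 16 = (a - 2)*(a - 1)*(a + 2)*(a + 4)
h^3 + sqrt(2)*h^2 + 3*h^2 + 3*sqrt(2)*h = h*(h + 3)*(h + sqrt(2))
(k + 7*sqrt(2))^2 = k^2 + 14*sqrt(2)*k + 98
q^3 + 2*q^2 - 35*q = q*(q - 5)*(q + 7)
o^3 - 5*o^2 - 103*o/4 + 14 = (o - 8)*(o - 1/2)*(o + 7/2)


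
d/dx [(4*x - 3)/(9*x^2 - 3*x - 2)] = (-36*x^2 + 54*x - 17)/(81*x^4 - 54*x^3 - 27*x^2 + 12*x + 4)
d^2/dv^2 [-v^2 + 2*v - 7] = -2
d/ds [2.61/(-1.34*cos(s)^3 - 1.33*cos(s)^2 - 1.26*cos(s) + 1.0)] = (10.4922*sin(s)^2 - 6.9426*cos(s) - 13.7808)*sin(s)/(1.34*cos(s)^3 + 1.33*cos(s)^2 + 1.26*cos(s) - 1.0)^2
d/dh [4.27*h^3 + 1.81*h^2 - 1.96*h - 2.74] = 12.81*h^2 + 3.62*h - 1.96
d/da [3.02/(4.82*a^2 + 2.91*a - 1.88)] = (-29.1128*a - 8.7882)/(4.82*a^2 + 2.91*a - 1.88)^2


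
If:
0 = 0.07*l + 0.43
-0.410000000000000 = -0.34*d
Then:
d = 1.21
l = -6.14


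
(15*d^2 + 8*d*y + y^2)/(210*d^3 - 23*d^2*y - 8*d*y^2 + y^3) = (3*d + y)/(42*d^2 - 13*d*y + y^2)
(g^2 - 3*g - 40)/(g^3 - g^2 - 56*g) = (g + 5)/(g*(g + 7))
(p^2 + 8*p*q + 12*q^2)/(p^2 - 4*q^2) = (p + 6*q)/(p - 2*q)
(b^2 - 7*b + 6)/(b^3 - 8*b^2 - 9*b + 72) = (b^2 - 7*b + 6)/(b^3 - 8*b^2 - 9*b + 72)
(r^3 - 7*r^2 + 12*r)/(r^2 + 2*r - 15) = r*(r - 4)/(r + 5)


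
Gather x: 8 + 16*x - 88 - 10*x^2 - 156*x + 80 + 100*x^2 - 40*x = 90*x^2 - 180*x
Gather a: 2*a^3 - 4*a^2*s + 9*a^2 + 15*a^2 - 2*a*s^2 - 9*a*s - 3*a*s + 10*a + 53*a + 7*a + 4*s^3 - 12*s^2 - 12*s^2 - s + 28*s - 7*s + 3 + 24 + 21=2*a^3 + a^2*(24 - 4*s) + a*(-2*s^2 - 12*s + 70) + 4*s^3 - 24*s^2 + 20*s + 48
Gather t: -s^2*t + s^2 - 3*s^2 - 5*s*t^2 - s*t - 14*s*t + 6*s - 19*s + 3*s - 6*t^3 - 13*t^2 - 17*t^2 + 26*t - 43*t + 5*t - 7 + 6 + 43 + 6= -2*s^2 - 10*s - 6*t^3 + t^2*(-5*s - 30) + t*(-s^2 - 15*s - 12) + 48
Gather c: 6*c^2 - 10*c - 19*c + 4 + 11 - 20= 6*c^2 - 29*c - 5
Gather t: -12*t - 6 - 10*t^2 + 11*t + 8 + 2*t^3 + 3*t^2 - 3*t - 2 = 2*t^3 - 7*t^2 - 4*t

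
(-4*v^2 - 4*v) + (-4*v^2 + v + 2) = -8*v^2 - 3*v + 2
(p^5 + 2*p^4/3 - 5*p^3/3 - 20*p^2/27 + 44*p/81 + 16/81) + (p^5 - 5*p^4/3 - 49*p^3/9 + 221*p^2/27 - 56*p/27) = 2*p^5 - p^4 - 64*p^3/9 + 67*p^2/9 - 124*p/81 + 16/81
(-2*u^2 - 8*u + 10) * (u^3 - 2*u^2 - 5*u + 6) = -2*u^5 - 4*u^4 + 36*u^3 + 8*u^2 - 98*u + 60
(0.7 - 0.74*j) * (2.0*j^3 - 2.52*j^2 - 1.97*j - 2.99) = -1.48*j^4 + 3.2648*j^3 - 0.3062*j^2 + 0.8336*j - 2.093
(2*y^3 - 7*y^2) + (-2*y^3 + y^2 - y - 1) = -6*y^2 - y - 1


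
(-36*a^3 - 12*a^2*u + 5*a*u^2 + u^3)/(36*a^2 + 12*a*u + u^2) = (-6*a^2 - a*u + u^2)/(6*a + u)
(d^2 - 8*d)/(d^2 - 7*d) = (d - 8)/(d - 7)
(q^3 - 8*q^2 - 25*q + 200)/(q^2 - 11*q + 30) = (q^2 - 3*q - 40)/(q - 6)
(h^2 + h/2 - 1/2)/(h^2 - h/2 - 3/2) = (2*h - 1)/(2*h - 3)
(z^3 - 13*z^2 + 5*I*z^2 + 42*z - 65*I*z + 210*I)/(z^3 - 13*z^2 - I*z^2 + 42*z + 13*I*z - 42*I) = (z + 5*I)/(z - I)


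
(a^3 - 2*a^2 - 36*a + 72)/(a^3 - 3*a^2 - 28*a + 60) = (a + 6)/(a + 5)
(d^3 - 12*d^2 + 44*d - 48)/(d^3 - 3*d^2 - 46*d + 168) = (d - 2)/(d + 7)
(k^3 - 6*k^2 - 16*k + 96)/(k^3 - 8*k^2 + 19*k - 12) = (k^2 - 2*k - 24)/(k^2 - 4*k + 3)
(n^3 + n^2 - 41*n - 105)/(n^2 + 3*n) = n - 2 - 35/n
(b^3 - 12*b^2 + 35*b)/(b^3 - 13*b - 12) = b*(-b^2 + 12*b - 35)/(-b^3 + 13*b + 12)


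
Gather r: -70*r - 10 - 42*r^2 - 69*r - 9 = -42*r^2 - 139*r - 19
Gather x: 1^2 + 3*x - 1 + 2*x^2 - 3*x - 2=2*x^2 - 2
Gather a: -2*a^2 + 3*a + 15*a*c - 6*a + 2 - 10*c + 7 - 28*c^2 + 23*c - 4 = -2*a^2 + a*(15*c - 3) - 28*c^2 + 13*c + 5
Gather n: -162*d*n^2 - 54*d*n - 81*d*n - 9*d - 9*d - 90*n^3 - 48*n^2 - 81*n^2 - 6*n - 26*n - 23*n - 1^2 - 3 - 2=-18*d - 90*n^3 + n^2*(-162*d - 129) + n*(-135*d - 55) - 6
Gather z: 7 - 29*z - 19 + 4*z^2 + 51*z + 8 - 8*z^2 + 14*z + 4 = -4*z^2 + 36*z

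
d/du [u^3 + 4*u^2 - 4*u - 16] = 3*u^2 + 8*u - 4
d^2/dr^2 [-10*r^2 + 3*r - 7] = -20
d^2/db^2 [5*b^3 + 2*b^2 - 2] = 30*b + 4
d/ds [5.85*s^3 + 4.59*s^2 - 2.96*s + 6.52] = 17.55*s^2 + 9.18*s - 2.96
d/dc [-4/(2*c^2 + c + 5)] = 4*(4*c + 1)/(2*c^2 + c + 5)^2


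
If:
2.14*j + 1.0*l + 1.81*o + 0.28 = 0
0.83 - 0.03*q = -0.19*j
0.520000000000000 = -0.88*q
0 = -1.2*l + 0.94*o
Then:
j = -4.46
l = 2.80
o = 3.57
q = -0.59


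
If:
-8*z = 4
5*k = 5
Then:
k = 1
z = -1/2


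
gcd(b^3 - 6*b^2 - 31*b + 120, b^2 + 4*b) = 1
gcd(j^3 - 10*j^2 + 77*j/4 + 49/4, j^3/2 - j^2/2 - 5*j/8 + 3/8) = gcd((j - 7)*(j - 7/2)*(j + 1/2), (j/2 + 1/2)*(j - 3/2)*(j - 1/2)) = 1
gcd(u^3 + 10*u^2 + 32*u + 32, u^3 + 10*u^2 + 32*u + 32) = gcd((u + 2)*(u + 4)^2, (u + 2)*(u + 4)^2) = u^3 + 10*u^2 + 32*u + 32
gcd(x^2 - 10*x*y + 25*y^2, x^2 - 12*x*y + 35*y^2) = x - 5*y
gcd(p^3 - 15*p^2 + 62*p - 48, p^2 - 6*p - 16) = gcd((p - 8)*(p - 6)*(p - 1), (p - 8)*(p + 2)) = p - 8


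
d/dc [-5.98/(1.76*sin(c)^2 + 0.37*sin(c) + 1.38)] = (21.0496*sin(c) + 2.2126)*cos(c)/(1.76*sin(c)^2 + 0.37*sin(c) + 1.38)^2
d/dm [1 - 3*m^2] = -6*m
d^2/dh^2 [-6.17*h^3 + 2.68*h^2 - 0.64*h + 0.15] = 5.36 - 37.02*h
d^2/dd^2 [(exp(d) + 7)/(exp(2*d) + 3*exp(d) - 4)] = (exp(4*d) + 25*exp(3*d) + 87*exp(2*d) + 187*exp(d) + 100)*exp(d)/(exp(6*d) + 9*exp(5*d) + 15*exp(4*d) - 45*exp(3*d) - 60*exp(2*d) + 144*exp(d) - 64)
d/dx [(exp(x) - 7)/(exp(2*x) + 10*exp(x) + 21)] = (-2*(exp(x) - 7)*(exp(x) + 5) + exp(2*x) + 10*exp(x) + 21)*exp(x)/(exp(2*x) + 10*exp(x) + 21)^2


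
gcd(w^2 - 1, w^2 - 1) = w^2 - 1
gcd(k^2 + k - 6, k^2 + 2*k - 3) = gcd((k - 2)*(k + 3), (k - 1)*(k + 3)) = k + 3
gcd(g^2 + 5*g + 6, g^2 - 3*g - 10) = g + 2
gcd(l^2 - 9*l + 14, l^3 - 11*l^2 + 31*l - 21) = l - 7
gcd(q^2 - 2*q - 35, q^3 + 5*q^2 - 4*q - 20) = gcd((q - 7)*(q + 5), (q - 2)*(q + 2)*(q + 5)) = q + 5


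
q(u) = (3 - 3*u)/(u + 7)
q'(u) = -(3 - 3*u)/(u + 7)^2 - 3/(u + 7)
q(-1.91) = 1.72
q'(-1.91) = -0.93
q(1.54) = -0.19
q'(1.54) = -0.33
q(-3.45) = 3.76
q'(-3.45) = -1.90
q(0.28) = 0.30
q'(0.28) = -0.45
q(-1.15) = 1.10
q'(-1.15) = -0.70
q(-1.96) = 1.76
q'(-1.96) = -0.94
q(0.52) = 0.19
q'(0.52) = -0.42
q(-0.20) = 0.53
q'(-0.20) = -0.52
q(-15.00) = -6.00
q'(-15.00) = -0.38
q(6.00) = -1.15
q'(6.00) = -0.14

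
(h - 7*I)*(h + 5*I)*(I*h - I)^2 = -h^4 + 2*h^3 + 2*I*h^3 - 36*h^2 - 4*I*h^2 + 70*h + 2*I*h - 35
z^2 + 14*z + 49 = (z + 7)^2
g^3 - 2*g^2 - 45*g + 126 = (g - 6)*(g - 3)*(g + 7)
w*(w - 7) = w^2 - 7*w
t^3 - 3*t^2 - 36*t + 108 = (t - 6)*(t - 3)*(t + 6)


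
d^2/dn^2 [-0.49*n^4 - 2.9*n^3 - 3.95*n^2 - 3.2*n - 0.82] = -5.88*n^2 - 17.4*n - 7.9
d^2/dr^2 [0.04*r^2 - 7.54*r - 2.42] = 0.0800000000000000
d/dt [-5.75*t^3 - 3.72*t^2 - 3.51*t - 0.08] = -17.25*t^2 - 7.44*t - 3.51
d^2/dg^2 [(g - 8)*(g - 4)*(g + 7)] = 6*g - 10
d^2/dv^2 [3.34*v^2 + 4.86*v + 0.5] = 6.68000000000000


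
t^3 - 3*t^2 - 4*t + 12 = (t - 3)*(t - 2)*(t + 2)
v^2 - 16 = (v - 4)*(v + 4)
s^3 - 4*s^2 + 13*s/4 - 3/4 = (s - 3)*(s - 1/2)^2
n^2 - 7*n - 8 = (n - 8)*(n + 1)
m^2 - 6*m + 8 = (m - 4)*(m - 2)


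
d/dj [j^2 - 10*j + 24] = 2*j - 10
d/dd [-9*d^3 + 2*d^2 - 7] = d*(4 - 27*d)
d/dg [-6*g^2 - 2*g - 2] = -12*g - 2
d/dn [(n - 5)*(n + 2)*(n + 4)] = 3*n^2 + 2*n - 22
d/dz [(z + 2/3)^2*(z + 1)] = (3*z + 2)*(9*z + 8)/9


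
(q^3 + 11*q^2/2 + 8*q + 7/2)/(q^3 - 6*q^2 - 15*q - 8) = (q + 7/2)/(q - 8)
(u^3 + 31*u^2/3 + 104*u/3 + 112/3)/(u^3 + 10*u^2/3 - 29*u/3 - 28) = (u + 4)/(u - 3)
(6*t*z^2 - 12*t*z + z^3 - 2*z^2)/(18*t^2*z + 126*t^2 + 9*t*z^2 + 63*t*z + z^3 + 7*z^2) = z*(z - 2)/(3*t*z + 21*t + z^2 + 7*z)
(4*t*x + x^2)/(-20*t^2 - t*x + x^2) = x/(-5*t + x)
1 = 1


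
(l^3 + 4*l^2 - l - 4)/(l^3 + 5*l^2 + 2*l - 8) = (l + 1)/(l + 2)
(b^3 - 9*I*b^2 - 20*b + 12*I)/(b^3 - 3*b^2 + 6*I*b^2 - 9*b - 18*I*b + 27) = (b^3 - 9*I*b^2 - 20*b + 12*I)/(b^3 + b^2*(-3 + 6*I) + b*(-9 - 18*I) + 27)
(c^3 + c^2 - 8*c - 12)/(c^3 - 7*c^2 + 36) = (c + 2)/(c - 6)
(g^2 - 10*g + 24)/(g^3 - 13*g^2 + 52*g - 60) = (g - 4)/(g^2 - 7*g + 10)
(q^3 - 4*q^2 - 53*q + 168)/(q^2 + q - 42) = (q^2 - 11*q + 24)/(q - 6)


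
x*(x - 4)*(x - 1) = x^3 - 5*x^2 + 4*x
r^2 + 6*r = r*(r + 6)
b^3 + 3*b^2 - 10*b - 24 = (b - 3)*(b + 2)*(b + 4)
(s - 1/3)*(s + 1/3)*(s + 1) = s^3 + s^2 - s/9 - 1/9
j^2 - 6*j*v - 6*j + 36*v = (j - 6)*(j - 6*v)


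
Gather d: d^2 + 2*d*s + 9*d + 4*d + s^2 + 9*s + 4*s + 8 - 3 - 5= d^2 + d*(2*s + 13) + s^2 + 13*s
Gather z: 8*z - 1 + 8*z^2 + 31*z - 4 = 8*z^2 + 39*z - 5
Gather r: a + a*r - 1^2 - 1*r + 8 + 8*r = a + r*(a + 7) + 7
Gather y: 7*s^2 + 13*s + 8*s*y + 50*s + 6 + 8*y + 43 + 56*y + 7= 7*s^2 + 63*s + y*(8*s + 64) + 56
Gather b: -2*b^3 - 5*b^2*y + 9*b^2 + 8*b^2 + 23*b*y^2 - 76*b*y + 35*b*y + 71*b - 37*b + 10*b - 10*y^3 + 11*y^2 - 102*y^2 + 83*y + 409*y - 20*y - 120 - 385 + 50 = -2*b^3 + b^2*(17 - 5*y) + b*(23*y^2 - 41*y + 44) - 10*y^3 - 91*y^2 + 472*y - 455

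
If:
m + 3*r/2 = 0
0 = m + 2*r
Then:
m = 0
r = 0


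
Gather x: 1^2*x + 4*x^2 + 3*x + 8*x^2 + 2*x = 12*x^2 + 6*x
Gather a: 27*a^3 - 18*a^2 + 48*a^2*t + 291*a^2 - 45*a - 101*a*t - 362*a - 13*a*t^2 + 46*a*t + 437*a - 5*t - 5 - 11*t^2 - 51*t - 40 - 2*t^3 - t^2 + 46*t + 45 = 27*a^3 + a^2*(48*t + 273) + a*(-13*t^2 - 55*t + 30) - 2*t^3 - 12*t^2 - 10*t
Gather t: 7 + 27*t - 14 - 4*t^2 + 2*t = -4*t^2 + 29*t - 7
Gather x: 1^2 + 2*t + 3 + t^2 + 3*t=t^2 + 5*t + 4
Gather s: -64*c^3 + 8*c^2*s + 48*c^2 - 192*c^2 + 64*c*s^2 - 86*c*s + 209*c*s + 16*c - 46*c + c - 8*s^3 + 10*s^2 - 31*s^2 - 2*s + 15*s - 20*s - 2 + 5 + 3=-64*c^3 - 144*c^2 - 29*c - 8*s^3 + s^2*(64*c - 21) + s*(8*c^2 + 123*c - 7) + 6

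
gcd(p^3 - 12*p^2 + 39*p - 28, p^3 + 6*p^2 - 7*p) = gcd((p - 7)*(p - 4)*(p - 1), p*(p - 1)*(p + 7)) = p - 1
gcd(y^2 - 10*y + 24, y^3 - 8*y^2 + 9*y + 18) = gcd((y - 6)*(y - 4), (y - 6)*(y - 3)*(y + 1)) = y - 6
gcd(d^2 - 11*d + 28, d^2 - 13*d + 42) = d - 7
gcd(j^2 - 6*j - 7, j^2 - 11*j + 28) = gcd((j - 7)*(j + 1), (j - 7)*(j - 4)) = j - 7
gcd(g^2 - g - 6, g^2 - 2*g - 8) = g + 2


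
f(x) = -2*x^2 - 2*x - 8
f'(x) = -4*x - 2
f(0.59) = -9.88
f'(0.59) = -4.36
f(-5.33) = -54.16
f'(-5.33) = 19.32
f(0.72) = -10.48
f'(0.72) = -4.88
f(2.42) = -24.55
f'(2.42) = -11.68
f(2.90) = -30.62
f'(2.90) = -13.60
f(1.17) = -13.08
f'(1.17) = -6.68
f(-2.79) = -17.99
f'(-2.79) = 9.16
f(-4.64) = -41.78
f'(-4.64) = 16.56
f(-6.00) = -68.00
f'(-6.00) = 22.00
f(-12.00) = -272.00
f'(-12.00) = 46.00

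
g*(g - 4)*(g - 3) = g^3 - 7*g^2 + 12*g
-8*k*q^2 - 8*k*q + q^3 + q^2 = q*(-8*k + q)*(q + 1)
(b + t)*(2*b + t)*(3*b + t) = 6*b^3 + 11*b^2*t + 6*b*t^2 + t^3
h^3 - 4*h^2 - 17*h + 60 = (h - 5)*(h - 3)*(h + 4)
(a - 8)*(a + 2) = a^2 - 6*a - 16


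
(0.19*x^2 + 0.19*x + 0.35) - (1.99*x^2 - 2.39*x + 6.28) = -1.8*x^2 + 2.58*x - 5.93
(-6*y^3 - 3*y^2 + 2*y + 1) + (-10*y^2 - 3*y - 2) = -6*y^3 - 13*y^2 - y - 1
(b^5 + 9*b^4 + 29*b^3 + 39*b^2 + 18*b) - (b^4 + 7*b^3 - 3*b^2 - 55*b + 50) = b^5 + 8*b^4 + 22*b^3 + 42*b^2 + 73*b - 50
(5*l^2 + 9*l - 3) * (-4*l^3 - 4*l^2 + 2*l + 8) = -20*l^5 - 56*l^4 - 14*l^3 + 70*l^2 + 66*l - 24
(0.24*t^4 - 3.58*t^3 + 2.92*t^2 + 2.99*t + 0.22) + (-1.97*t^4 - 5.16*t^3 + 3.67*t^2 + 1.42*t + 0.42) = -1.73*t^4 - 8.74*t^3 + 6.59*t^2 + 4.41*t + 0.64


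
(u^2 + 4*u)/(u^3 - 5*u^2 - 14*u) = (u + 4)/(u^2 - 5*u - 14)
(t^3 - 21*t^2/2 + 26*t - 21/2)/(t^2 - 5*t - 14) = (2*t^2 - 7*t + 3)/(2*(t + 2))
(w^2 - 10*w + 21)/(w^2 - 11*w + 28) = (w - 3)/(w - 4)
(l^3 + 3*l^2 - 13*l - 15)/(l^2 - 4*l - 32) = (-l^3 - 3*l^2 + 13*l + 15)/(-l^2 + 4*l + 32)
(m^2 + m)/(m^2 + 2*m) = (m + 1)/(m + 2)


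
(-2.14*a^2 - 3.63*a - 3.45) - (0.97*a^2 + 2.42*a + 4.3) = -3.11*a^2 - 6.05*a - 7.75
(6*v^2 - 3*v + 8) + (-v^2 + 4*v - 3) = 5*v^2 + v + 5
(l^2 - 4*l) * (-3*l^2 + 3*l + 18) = -3*l^4 + 15*l^3 + 6*l^2 - 72*l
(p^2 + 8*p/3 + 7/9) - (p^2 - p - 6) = 11*p/3 + 61/9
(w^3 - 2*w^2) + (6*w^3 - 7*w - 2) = 7*w^3 - 2*w^2 - 7*w - 2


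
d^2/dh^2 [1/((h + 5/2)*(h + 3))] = 4*(4*(h + 3)^2 + 2*(h + 3)*(2*h + 5) + (2*h + 5)^2)/((h + 3)^3*(2*h + 5)^3)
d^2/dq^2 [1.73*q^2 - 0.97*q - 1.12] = 3.46000000000000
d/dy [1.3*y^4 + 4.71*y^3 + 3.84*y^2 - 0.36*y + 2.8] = 5.2*y^3 + 14.13*y^2 + 7.68*y - 0.36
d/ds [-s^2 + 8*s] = 8 - 2*s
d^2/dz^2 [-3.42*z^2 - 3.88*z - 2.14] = -6.84000000000000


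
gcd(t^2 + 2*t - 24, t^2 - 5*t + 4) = t - 4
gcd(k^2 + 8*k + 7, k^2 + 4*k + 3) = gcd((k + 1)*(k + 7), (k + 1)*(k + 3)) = k + 1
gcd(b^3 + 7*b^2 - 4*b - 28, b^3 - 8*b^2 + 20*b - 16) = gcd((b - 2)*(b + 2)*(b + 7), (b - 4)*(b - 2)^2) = b - 2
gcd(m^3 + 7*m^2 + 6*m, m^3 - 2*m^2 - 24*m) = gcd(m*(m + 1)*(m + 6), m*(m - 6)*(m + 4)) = m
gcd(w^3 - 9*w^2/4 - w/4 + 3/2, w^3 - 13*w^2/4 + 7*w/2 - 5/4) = w - 1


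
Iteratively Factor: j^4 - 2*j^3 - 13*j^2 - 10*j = (j + 2)*(j^3 - 4*j^2 - 5*j) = j*(j + 2)*(j^2 - 4*j - 5) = j*(j + 1)*(j + 2)*(j - 5)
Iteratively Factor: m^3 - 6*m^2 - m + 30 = (m - 3)*(m^2 - 3*m - 10) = (m - 3)*(m + 2)*(m - 5)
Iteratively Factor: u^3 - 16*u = (u + 4)*(u^2 - 4*u) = (u - 4)*(u + 4)*(u)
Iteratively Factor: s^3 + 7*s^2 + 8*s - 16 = (s - 1)*(s^2 + 8*s + 16) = (s - 1)*(s + 4)*(s + 4)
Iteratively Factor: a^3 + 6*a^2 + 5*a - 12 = (a - 1)*(a^2 + 7*a + 12) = (a - 1)*(a + 3)*(a + 4)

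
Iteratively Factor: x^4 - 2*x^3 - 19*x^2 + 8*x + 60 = (x + 2)*(x^3 - 4*x^2 - 11*x + 30) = (x + 2)*(x + 3)*(x^2 - 7*x + 10) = (x - 2)*(x + 2)*(x + 3)*(x - 5)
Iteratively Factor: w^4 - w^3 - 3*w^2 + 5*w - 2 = (w - 1)*(w^3 - 3*w + 2) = (w - 1)^2*(w^2 + w - 2) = (w - 1)^2*(w + 2)*(w - 1)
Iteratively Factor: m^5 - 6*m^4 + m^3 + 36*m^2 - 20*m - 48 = (m - 2)*(m^4 - 4*m^3 - 7*m^2 + 22*m + 24) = (m - 2)*(m + 1)*(m^3 - 5*m^2 - 2*m + 24) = (m - 4)*(m - 2)*(m + 1)*(m^2 - m - 6) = (m - 4)*(m - 2)*(m + 1)*(m + 2)*(m - 3)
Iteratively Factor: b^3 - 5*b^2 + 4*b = (b)*(b^2 - 5*b + 4) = b*(b - 4)*(b - 1)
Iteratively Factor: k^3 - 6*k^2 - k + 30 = (k + 2)*(k^2 - 8*k + 15) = (k - 3)*(k + 2)*(k - 5)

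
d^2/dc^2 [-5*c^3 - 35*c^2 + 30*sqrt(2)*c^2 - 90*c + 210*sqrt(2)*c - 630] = -30*c - 70 + 60*sqrt(2)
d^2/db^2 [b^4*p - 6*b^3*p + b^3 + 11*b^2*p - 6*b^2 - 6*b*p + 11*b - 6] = 12*b^2*p - 36*b*p + 6*b + 22*p - 12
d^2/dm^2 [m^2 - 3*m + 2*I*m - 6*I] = 2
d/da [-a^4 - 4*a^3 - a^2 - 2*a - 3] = -4*a^3 - 12*a^2 - 2*a - 2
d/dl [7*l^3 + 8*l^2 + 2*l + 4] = 21*l^2 + 16*l + 2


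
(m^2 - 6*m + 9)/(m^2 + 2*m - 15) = (m - 3)/(m + 5)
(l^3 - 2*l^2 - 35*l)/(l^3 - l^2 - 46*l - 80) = l*(l - 7)/(l^2 - 6*l - 16)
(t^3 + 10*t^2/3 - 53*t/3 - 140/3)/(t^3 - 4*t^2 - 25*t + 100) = (t + 7/3)/(t - 5)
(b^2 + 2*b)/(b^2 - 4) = b/(b - 2)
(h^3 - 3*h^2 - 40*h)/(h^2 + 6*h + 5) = h*(h - 8)/(h + 1)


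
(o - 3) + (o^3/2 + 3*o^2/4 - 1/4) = o^3/2 + 3*o^2/4 + o - 13/4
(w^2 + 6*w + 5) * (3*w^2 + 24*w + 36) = 3*w^4 + 42*w^3 + 195*w^2 + 336*w + 180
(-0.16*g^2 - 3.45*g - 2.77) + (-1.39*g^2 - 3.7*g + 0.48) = -1.55*g^2 - 7.15*g - 2.29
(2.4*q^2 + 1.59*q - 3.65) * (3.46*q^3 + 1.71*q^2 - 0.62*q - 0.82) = 8.304*q^5 + 9.6054*q^4 - 11.3981*q^3 - 9.1953*q^2 + 0.9592*q + 2.993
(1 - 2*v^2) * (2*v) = -4*v^3 + 2*v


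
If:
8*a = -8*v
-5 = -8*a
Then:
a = 5/8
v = -5/8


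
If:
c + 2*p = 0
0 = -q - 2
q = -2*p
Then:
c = -2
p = 1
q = -2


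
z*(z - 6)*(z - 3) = z^3 - 9*z^2 + 18*z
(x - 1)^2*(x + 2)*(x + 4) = x^4 + 4*x^3 - 3*x^2 - 10*x + 8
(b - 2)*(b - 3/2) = b^2 - 7*b/2 + 3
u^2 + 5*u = u*(u + 5)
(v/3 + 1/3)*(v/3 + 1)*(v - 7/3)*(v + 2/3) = v^4/9 + 7*v^3/27 - 47*v^2/81 - 101*v/81 - 14/27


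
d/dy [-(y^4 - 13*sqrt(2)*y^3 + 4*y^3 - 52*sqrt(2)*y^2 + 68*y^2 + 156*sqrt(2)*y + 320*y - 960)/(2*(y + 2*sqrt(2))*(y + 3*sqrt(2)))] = (-y^5 - 2*y^4 - sqrt(2)*y^4 - 20*sqrt(2)*y^3 + 106*y^3 + 142*sqrt(2)*y^2 + 348*y^2 - 1776*y + 624*sqrt(2)*y - 3336*sqrt(2) - 1920)/(y^4 + 10*sqrt(2)*y^3 + 74*y^2 + 120*sqrt(2)*y + 144)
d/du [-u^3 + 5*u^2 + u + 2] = -3*u^2 + 10*u + 1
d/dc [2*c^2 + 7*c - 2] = 4*c + 7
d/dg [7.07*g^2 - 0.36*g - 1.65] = 14.14*g - 0.36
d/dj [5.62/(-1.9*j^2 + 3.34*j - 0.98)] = (21.356*j - 18.7708)/(1.9*j^2 - 3.34*j + 0.98)^2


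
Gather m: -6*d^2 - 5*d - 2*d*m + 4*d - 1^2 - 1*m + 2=-6*d^2 - d + m*(-2*d - 1) + 1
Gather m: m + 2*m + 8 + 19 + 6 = 3*m + 33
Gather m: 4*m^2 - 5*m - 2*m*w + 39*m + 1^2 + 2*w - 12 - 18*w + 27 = 4*m^2 + m*(34 - 2*w) - 16*w + 16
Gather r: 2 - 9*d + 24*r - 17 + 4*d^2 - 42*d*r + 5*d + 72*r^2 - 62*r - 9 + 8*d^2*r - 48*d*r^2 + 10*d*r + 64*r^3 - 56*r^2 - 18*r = 4*d^2 - 4*d + 64*r^3 + r^2*(16 - 48*d) + r*(8*d^2 - 32*d - 56) - 24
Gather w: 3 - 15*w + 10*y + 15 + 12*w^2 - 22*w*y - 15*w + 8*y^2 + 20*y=12*w^2 + w*(-22*y - 30) + 8*y^2 + 30*y + 18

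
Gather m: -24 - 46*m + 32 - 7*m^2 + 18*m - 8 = -7*m^2 - 28*m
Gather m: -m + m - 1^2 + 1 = 0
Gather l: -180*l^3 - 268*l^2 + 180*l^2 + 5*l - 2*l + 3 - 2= -180*l^3 - 88*l^2 + 3*l + 1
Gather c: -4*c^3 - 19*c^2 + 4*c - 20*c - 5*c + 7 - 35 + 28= -4*c^3 - 19*c^2 - 21*c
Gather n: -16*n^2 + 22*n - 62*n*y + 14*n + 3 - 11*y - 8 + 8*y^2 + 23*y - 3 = -16*n^2 + n*(36 - 62*y) + 8*y^2 + 12*y - 8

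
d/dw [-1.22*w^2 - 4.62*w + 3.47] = -2.44*w - 4.62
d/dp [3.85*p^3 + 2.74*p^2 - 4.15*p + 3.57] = 11.55*p^2 + 5.48*p - 4.15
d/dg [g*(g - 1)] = 2*g - 1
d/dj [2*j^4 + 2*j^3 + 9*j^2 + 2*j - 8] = 8*j^3 + 6*j^2 + 18*j + 2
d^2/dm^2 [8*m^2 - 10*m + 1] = 16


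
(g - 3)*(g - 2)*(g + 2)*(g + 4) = g^4 + g^3 - 16*g^2 - 4*g + 48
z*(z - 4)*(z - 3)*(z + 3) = z^4 - 4*z^3 - 9*z^2 + 36*z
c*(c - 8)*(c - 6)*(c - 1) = c^4 - 15*c^3 + 62*c^2 - 48*c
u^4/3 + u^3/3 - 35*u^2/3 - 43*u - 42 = (u/3 + 1)*(u - 7)*(u + 2)*(u + 3)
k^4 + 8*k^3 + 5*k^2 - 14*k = k*(k - 1)*(k + 2)*(k + 7)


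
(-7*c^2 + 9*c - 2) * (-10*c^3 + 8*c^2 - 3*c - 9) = 70*c^5 - 146*c^4 + 113*c^3 + 20*c^2 - 75*c + 18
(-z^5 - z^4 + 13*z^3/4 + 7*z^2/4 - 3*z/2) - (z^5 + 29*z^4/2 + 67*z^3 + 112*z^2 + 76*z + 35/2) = -2*z^5 - 31*z^4/2 - 255*z^3/4 - 441*z^2/4 - 155*z/2 - 35/2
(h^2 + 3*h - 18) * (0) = 0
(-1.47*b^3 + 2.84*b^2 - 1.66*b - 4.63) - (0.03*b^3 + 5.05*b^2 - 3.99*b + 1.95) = -1.5*b^3 - 2.21*b^2 + 2.33*b - 6.58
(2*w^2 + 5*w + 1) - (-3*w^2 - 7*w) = 5*w^2 + 12*w + 1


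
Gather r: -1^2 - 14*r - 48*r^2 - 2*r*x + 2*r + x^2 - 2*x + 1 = -48*r^2 + r*(-2*x - 12) + x^2 - 2*x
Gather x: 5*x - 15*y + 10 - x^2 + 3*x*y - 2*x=-x^2 + x*(3*y + 3) - 15*y + 10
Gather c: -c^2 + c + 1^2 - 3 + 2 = -c^2 + c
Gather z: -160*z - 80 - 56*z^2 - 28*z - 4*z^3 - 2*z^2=-4*z^3 - 58*z^2 - 188*z - 80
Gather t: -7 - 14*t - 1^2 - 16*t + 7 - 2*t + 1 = -32*t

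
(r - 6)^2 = r^2 - 12*r + 36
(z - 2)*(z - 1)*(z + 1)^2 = z^4 - z^3 - 3*z^2 + z + 2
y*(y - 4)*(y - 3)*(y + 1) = y^4 - 6*y^3 + 5*y^2 + 12*y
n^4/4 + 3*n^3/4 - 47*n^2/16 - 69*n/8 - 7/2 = (n/4 + 1)*(n - 7/2)*(n + 1/2)*(n + 2)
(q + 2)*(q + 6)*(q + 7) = q^3 + 15*q^2 + 68*q + 84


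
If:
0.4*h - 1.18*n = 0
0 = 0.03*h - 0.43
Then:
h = 14.33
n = 4.86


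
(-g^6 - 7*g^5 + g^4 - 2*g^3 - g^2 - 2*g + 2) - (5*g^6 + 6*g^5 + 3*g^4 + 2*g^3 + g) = -6*g^6 - 13*g^5 - 2*g^4 - 4*g^3 - g^2 - 3*g + 2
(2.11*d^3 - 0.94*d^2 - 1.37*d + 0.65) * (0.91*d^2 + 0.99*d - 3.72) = 1.9201*d^5 + 1.2335*d^4 - 10.0265*d^3 + 2.732*d^2 + 5.7399*d - 2.418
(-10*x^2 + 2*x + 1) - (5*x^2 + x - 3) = -15*x^2 + x + 4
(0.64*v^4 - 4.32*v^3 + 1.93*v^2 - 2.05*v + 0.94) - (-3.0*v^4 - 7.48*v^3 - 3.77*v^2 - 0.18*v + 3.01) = 3.64*v^4 + 3.16*v^3 + 5.7*v^2 - 1.87*v - 2.07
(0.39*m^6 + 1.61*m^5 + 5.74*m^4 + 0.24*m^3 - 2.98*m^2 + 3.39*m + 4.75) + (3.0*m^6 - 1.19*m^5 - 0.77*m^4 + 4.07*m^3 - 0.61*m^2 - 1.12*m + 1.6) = 3.39*m^6 + 0.42*m^5 + 4.97*m^4 + 4.31*m^3 - 3.59*m^2 + 2.27*m + 6.35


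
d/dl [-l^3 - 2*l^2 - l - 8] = -3*l^2 - 4*l - 1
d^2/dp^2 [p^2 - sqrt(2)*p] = 2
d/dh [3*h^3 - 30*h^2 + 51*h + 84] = 9*h^2 - 60*h + 51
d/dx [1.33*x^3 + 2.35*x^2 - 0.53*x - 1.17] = 3.99*x^2 + 4.7*x - 0.53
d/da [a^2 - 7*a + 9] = 2*a - 7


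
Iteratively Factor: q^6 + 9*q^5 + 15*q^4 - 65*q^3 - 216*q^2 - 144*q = (q + 4)*(q^5 + 5*q^4 - 5*q^3 - 45*q^2 - 36*q) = (q + 1)*(q + 4)*(q^4 + 4*q^3 - 9*q^2 - 36*q) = (q + 1)*(q + 3)*(q + 4)*(q^3 + q^2 - 12*q) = (q + 1)*(q + 3)*(q + 4)^2*(q^2 - 3*q) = q*(q + 1)*(q + 3)*(q + 4)^2*(q - 3)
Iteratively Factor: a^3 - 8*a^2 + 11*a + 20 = (a - 5)*(a^2 - 3*a - 4) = (a - 5)*(a - 4)*(a + 1)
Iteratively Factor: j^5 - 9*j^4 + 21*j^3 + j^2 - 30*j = (j - 2)*(j^4 - 7*j^3 + 7*j^2 + 15*j) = (j - 5)*(j - 2)*(j^3 - 2*j^2 - 3*j) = (j - 5)*(j - 2)*(j + 1)*(j^2 - 3*j) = j*(j - 5)*(j - 2)*(j + 1)*(j - 3)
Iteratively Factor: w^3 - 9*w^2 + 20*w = (w - 4)*(w^2 - 5*w) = w*(w - 4)*(w - 5)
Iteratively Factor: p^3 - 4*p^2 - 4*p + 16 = (p + 2)*(p^2 - 6*p + 8) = (p - 2)*(p + 2)*(p - 4)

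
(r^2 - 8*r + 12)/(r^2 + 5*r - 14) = (r - 6)/(r + 7)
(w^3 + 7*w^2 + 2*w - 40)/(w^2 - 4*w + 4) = (w^2 + 9*w + 20)/(w - 2)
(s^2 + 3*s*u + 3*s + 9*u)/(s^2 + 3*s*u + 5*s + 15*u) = (s + 3)/(s + 5)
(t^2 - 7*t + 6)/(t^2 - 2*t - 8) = (-t^2 + 7*t - 6)/(-t^2 + 2*t + 8)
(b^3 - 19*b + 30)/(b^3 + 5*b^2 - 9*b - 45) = (b - 2)/(b + 3)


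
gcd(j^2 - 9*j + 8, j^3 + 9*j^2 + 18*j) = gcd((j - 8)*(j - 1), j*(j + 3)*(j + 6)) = 1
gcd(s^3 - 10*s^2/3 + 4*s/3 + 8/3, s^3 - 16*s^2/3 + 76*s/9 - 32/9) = s - 2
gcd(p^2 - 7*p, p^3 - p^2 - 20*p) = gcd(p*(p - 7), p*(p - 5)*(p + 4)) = p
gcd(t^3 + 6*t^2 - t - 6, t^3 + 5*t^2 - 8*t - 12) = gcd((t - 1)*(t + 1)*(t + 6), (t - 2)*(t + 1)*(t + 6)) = t^2 + 7*t + 6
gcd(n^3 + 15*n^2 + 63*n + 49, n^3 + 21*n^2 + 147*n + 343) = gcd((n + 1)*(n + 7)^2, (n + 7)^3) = n^2 + 14*n + 49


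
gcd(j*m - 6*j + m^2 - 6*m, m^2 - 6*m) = m - 6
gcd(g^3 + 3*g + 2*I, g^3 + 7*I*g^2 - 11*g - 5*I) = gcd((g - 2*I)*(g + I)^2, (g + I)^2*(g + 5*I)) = g^2 + 2*I*g - 1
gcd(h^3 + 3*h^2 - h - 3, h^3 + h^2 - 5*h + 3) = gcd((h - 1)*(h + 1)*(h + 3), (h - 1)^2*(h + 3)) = h^2 + 2*h - 3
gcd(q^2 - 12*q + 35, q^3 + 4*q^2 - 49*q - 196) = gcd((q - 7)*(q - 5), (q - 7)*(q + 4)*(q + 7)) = q - 7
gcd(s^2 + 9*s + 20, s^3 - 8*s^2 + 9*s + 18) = 1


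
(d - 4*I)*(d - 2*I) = d^2 - 6*I*d - 8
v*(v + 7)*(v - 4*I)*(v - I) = v^4 + 7*v^3 - 5*I*v^3 - 4*v^2 - 35*I*v^2 - 28*v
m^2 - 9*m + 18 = (m - 6)*(m - 3)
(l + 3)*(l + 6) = l^2 + 9*l + 18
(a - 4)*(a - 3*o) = a^2 - 3*a*o - 4*a + 12*o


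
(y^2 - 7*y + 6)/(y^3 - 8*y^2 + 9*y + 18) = (y - 1)/(y^2 - 2*y - 3)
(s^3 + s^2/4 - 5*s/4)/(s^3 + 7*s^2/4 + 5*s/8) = 2*(s - 1)/(2*s + 1)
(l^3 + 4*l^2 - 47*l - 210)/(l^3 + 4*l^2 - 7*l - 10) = (l^2 - l - 42)/(l^2 - l - 2)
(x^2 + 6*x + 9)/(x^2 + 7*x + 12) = (x + 3)/(x + 4)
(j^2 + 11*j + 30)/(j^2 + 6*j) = (j + 5)/j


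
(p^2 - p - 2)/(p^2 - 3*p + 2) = (p + 1)/(p - 1)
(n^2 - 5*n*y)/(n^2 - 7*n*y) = (n - 5*y)/(n - 7*y)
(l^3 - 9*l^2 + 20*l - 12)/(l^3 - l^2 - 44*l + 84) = (l - 1)/(l + 7)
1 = 1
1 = 1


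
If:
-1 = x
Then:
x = -1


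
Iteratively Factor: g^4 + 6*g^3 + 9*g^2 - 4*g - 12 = (g + 3)*(g^3 + 3*g^2 - 4) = (g + 2)*(g + 3)*(g^2 + g - 2) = (g - 1)*(g + 2)*(g + 3)*(g + 2)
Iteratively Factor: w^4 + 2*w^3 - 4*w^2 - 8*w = (w + 2)*(w^3 - 4*w) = (w + 2)^2*(w^2 - 2*w) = (w - 2)*(w + 2)^2*(w)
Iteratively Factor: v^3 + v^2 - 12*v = (v)*(v^2 + v - 12) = v*(v - 3)*(v + 4)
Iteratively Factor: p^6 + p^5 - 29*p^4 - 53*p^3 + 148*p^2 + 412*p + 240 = (p - 5)*(p^5 + 6*p^4 + p^3 - 48*p^2 - 92*p - 48) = (p - 5)*(p + 1)*(p^4 + 5*p^3 - 4*p^2 - 44*p - 48) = (p - 5)*(p - 3)*(p + 1)*(p^3 + 8*p^2 + 20*p + 16) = (p - 5)*(p - 3)*(p + 1)*(p + 2)*(p^2 + 6*p + 8) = (p - 5)*(p - 3)*(p + 1)*(p + 2)*(p + 4)*(p + 2)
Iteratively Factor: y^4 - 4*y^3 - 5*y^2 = (y)*(y^3 - 4*y^2 - 5*y) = y*(y - 5)*(y^2 + y) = y*(y - 5)*(y + 1)*(y)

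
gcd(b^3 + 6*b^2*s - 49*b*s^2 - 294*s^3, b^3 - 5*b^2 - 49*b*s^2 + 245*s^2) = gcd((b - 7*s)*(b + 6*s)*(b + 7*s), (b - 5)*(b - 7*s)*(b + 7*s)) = -b^2 + 49*s^2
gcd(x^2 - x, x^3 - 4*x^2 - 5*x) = x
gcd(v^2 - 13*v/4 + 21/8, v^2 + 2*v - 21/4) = v - 3/2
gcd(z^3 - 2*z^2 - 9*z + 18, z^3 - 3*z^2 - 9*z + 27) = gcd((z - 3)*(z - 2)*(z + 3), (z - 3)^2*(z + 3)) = z^2 - 9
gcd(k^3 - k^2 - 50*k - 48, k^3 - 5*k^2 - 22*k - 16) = k^2 - 7*k - 8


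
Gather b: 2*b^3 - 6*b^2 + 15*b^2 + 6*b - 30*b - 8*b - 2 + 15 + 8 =2*b^3 + 9*b^2 - 32*b + 21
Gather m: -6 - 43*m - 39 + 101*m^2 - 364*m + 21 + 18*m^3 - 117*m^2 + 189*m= 18*m^3 - 16*m^2 - 218*m - 24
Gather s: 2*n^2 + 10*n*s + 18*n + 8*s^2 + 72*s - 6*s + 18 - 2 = 2*n^2 + 18*n + 8*s^2 + s*(10*n + 66) + 16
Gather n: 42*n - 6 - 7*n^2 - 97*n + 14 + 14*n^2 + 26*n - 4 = 7*n^2 - 29*n + 4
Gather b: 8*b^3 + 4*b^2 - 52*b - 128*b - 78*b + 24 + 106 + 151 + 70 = 8*b^3 + 4*b^2 - 258*b + 351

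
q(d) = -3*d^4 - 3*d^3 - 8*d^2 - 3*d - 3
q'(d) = -12*d^3 - 9*d^2 - 16*d - 3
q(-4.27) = -899.81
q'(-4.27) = 835.48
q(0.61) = -8.90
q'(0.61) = -18.83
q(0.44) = -6.24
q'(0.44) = -12.80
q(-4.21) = -850.74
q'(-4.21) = 800.26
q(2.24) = -159.11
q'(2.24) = -218.87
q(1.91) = -98.74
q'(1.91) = -150.01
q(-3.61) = -464.80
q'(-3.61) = 502.02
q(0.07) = -3.25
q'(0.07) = -4.17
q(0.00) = -3.00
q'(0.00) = -3.00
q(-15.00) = -143508.00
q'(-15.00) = 38712.00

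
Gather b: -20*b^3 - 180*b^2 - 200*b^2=-20*b^3 - 380*b^2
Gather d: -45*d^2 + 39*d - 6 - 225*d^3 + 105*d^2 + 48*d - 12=-225*d^3 + 60*d^2 + 87*d - 18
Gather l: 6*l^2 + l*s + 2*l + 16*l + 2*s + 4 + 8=6*l^2 + l*(s + 18) + 2*s + 12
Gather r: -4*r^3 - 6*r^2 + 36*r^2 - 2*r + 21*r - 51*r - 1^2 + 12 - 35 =-4*r^3 + 30*r^2 - 32*r - 24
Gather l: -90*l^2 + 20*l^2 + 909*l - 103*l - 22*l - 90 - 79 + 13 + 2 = -70*l^2 + 784*l - 154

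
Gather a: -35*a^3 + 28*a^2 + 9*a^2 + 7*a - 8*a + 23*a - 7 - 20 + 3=-35*a^3 + 37*a^2 + 22*a - 24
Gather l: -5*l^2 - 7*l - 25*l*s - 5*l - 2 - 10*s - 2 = -5*l^2 + l*(-25*s - 12) - 10*s - 4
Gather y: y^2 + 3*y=y^2 + 3*y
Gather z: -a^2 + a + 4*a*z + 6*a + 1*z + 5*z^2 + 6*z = -a^2 + 7*a + 5*z^2 + z*(4*a + 7)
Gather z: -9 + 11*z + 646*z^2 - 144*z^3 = -144*z^3 + 646*z^2 + 11*z - 9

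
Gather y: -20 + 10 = -10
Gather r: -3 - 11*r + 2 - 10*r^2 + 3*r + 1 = -10*r^2 - 8*r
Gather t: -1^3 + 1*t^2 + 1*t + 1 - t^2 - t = 0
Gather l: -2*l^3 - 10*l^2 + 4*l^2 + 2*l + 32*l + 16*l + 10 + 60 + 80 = -2*l^3 - 6*l^2 + 50*l + 150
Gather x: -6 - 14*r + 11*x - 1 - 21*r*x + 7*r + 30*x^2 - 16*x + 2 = -7*r + 30*x^2 + x*(-21*r - 5) - 5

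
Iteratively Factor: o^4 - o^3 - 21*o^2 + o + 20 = (o + 1)*(o^3 - 2*o^2 - 19*o + 20) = (o - 5)*(o + 1)*(o^2 + 3*o - 4) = (o - 5)*(o - 1)*(o + 1)*(o + 4)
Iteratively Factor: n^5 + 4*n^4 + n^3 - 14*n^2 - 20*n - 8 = (n + 1)*(n^4 + 3*n^3 - 2*n^2 - 12*n - 8) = (n - 2)*(n + 1)*(n^3 + 5*n^2 + 8*n + 4) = (n - 2)*(n + 1)*(n + 2)*(n^2 + 3*n + 2) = (n - 2)*(n + 1)^2*(n + 2)*(n + 2)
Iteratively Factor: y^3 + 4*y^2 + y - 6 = (y + 3)*(y^2 + y - 2) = (y - 1)*(y + 3)*(y + 2)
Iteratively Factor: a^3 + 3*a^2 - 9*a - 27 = (a + 3)*(a^2 - 9) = (a + 3)^2*(a - 3)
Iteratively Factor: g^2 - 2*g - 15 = (g + 3)*(g - 5)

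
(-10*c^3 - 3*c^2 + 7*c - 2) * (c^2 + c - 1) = -10*c^5 - 13*c^4 + 14*c^3 + 8*c^2 - 9*c + 2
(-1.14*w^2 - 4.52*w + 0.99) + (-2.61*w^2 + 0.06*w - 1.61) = -3.75*w^2 - 4.46*w - 0.62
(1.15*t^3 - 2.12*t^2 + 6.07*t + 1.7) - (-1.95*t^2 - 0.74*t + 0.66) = 1.15*t^3 - 0.17*t^2 + 6.81*t + 1.04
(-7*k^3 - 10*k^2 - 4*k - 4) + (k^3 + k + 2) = -6*k^3 - 10*k^2 - 3*k - 2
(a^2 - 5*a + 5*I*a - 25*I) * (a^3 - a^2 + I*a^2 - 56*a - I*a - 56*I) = a^5 - 6*a^4 + 6*I*a^4 - 56*a^3 - 36*I*a^3 + 310*a^2 - 306*I*a^2 + 255*a + 1680*I*a - 1400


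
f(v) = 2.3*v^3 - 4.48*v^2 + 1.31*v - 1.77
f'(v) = 6.9*v^2 - 8.96*v + 1.31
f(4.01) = 79.75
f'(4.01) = 76.33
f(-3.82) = -200.36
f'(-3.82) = 136.22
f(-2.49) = -68.32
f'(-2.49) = 66.40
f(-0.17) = -2.13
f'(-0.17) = 3.03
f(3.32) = 37.37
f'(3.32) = 47.62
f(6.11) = 363.61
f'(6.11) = 204.16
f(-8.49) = -1743.32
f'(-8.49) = 574.73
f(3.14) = 29.38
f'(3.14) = 41.21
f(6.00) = 341.61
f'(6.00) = 195.95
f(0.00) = -1.77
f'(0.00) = 1.31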